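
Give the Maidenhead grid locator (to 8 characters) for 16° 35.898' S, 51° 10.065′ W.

Shift to the Maidenhead origin (180°W, 90°S): lon 128.83225, lat 73.40170.
Field: 128.83225/20 → 6 → G, 73.40170/10 → 7 → H; chars GH.
Square: 8.83225/2 → 4, 3.40170/1 → 3; chars 43.
Subsquare: 0.83225/0.0833333 → 9 → j, 0.40170/0.0416667 → 9 → j; chars jj.
Extended square: 0.08225/0.00833333 → 9, 0.02670/0.00416667 → 6; chars 96.

GH43jj96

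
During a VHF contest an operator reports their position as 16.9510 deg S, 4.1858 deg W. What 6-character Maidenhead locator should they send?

Add 180° to longitude and 90° to latitude: 175.8142, 73.0490.
Field: 175.8142/20 → 8 → I, 73.0490/10 → 7 → H; chars IH.
Square: 15.8142/2 → 7, 3.0490/1 → 3; chars 73.
Subsquare: 1.8142/0.0833333 → 21 → v, 0.0490/0.0416667 → 1 → b; chars vb.

IH73vb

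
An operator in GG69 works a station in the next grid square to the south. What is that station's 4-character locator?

Latitude square 9; −1 → 8.
The longitude characters are unchanged.

GG68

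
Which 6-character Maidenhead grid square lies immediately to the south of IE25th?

IE25tg

Latitude subsquare h = 7; −1 → 6 = g.
The longitude characters are unchanged.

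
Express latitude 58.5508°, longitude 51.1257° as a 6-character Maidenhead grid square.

LO58nn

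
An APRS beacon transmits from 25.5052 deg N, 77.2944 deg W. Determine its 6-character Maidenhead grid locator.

FL15im

Add 180° to longitude and 90° to latitude: 102.7056, 115.5052.
Field: lon ⌊102.7056/20⌋ = 5 → F; lat ⌊115.5052/10⌋ = 11 → L.
Square: lon ⌊2.7056/2⌋ = 1; lat ⌊5.5052/1⌋ = 5.
Subsquare: lon ⌊0.7056/0.0833333⌋ = 8 → i; lat ⌊0.5052/0.0416667⌋ = 12 → m.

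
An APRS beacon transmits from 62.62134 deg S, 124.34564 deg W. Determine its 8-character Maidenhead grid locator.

CC77tj80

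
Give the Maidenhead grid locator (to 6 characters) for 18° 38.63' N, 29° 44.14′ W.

Add 180° to longitude and 90° to latitude: 150.2643, 108.6438.
Field: lon ⌊150.2643/20⌋ = 7 → H; lat ⌊108.6438/10⌋ = 10 → K.
Square: lon ⌊10.2643/2⌋ = 5; lat ⌊8.6438/1⌋ = 8.
Subsquare: lon ⌊0.2643/0.0833333⌋ = 3 → d; lat ⌊0.6438/0.0416667⌋ = 15 → p.

HK58dp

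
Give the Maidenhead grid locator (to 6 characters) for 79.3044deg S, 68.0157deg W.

Add 180° to longitude and 90° to latitude: 111.9843, 10.6956.
Field (20°×10°, letters A–R): lon ⌊111.9843/20⌋ = 5 → F; lat ⌊10.6956/10⌋ = 1 → B.
Square (2°×1°, digits 0–9): lon ⌊11.9843/2⌋ = 5; lat ⌊0.6956/1⌋ = 0.
Subsquare (5′×2.5′, letters a–x): lon ⌊1.9843/0.0833333⌋ = 23 → x; lat ⌊0.6956/0.0416667⌋ = 16 → q.

FB50xq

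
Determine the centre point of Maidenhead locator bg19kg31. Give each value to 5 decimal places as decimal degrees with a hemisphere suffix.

20.74375° S, 157.13750° W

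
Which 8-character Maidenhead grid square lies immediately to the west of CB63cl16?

Longitude extended square 1; −1 → 0.
The latitude characters are unchanged.

CB63cl06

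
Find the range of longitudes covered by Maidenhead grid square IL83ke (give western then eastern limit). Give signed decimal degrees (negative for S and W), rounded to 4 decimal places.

Field I=8, L=11: +8·20° lon, +11·10° lat → SW at lon -20°, lat 20°.
Square 8, 3: +8·2° lon, +3·1° lat → SW at lon -4°, lat 23°.
Subsquare k=10, e=4: +10·0.0833333° lon, +4·0.0416667° lat → SW at lon -3.16667°, lat 23.1667°.
Cell spans 0.0833333° lon × 0.0416667° lat.
west -3.1667, east -3.0833.

-3.1667, -3.0833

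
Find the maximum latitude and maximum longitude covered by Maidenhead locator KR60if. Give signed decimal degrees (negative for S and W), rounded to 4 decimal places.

80.2500, 32.7500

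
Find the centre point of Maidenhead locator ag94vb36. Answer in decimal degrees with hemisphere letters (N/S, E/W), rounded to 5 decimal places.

25.93125° S, 160.22083° W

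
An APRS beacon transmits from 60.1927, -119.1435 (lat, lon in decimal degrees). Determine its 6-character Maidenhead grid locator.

Shift to the Maidenhead origin (180°W, 90°S): lon 60.8565, lat 150.1927.
Field: lon ⌊60.8565/20⌋ = 3 → D; lat ⌊150.1927/10⌋ = 15 → P.
Square: lon ⌊0.8565/2⌋ = 0; lat ⌊0.1927/1⌋ = 0.
Subsquare: lon ⌊0.8565/0.0833333⌋ = 10 → k; lat ⌊0.1927/0.0416667⌋ = 4 → e.

DP00ke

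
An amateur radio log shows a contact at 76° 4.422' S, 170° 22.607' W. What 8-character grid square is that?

AB43tw42

Add 180° to longitude and 90° to latitude: 9.62322, 13.92630.
Field: 9.62322/20 → 0 → A, 13.92630/10 → 1 → B; chars AB.
Square: 9.62322/2 → 4, 3.92630/1 → 3; chars 43.
Subsquare: 1.62322/0.0833333 → 19 → t, 0.92630/0.0416667 → 22 → w; chars tw.
Extended square: 0.03988/0.00833333 → 4, 0.00963/0.00416667 → 2; chars 42.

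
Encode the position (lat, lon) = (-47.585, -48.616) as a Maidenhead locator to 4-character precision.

Shift to the Maidenhead origin (180°W, 90°S): lon 131.38, lat 42.41.
Field: 131.38/20 → 6 → G, 42.41/10 → 4 → E; chars GE.
Square: 11.38/2 → 5, 2.41/1 → 2; chars 52.

GE52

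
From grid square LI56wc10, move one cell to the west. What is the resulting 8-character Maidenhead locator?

Longitude extended square 1; −1 → 0.
The latitude characters are unchanged.

LI56wc00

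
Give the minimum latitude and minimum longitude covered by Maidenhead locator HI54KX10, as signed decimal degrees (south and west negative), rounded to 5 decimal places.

Field H=7, I=8: +7·20° lon, +8·10° lat → SW at lon -40°, lat -10°.
Square 5, 4: +5·2° lon, +4·1° lat → SW at lon -30°, lat -6°.
Subsquare k=10, x=23: +10·0.0833333° lon, +23·0.0416667° lat → SW at lon -29.1667°, lat -5.04167°.
Extended square 1, 0: +1·0.00833333° lon, +0·0.00416667° lat → SW at lon -29.1583°, lat -5.04167°.
latitude -5.04167, longitude -29.15833.

-5.04167, -29.15833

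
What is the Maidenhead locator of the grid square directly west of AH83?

Longitude square 8; −1 → 7.
The latitude characters are unchanged.

AH73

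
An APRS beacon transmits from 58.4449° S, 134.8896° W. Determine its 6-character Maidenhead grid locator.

Offset from 180°W / 90°S: lon 45.1104°, lat 31.5551°.
Field: 45.1104/20 → 2 → C, 31.5551/10 → 3 → D; chars CD.
Square: 5.1104/2 → 2, 1.5551/1 → 1; chars 21.
Subsquare: 1.1104/0.0833333 → 13 → n, 0.5551/0.0416667 → 13 → n; chars nn.

CD21nn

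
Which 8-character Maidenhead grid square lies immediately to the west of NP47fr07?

NP47er97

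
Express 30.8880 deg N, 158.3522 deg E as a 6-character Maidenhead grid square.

Shift to the Maidenhead origin (180°W, 90°S): lon 338.3522, lat 120.8880.
Field: lon ⌊338.3522/20⌋ = 16 → Q; lat ⌊120.8880/10⌋ = 12 → M.
Square: lon ⌊18.3522/2⌋ = 9; lat ⌊0.8880/1⌋ = 0.
Subsquare: lon ⌊0.3522/0.0833333⌋ = 4 → e; lat ⌊0.8880/0.0416667⌋ = 21 → v.

QM90ev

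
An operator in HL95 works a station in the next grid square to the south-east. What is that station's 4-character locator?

IL04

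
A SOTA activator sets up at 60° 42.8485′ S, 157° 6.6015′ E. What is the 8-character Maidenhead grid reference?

QC89ng38

Offset from 180°W / 90°S: lon 337.11003°, lat 29.28586°.
Field: lon ⌊337.11003/20⌋ = 16 → Q; lat ⌊29.28586/10⌋ = 2 → C.
Square: lon ⌊17.11003/2⌋ = 8; lat ⌊9.28586/1⌋ = 9.
Subsquare: lon ⌊1.11003/0.0833333⌋ = 13 → n; lat ⌊0.28586/0.0416667⌋ = 6 → g.
Extended square: lon ⌊0.02669/0.00833333⌋ = 3; lat ⌊0.03586/0.00416667⌋ = 8.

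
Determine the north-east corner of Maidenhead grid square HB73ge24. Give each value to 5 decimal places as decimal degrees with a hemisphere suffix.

76.81250° S, 25.47500° W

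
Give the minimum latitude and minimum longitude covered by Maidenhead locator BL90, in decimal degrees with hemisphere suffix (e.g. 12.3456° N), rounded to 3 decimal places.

20.000° N, 142.000° W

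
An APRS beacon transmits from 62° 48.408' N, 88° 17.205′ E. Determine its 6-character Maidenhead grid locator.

Shift to the Maidenhead origin (180°W, 90°S): lon 268.2867, lat 152.8068.
Field: 268.2867/20 → 13 → N, 152.8068/10 → 15 → P; chars NP.
Square: 8.2867/2 → 4, 2.8068/1 → 2; chars 42.
Subsquare: 0.2867/0.0833333 → 3 → d, 0.8068/0.0416667 → 19 → t; chars dt.

NP42dt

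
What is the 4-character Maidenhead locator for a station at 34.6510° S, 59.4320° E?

Shift to the Maidenhead origin (180°W, 90°S): lon 239.43, lat 55.35.
Field (20°×10°, letters A–R): lon ⌊239.43/20⌋ = 11 → L; lat ⌊55.35/10⌋ = 5 → F.
Square (2°×1°, digits 0–9): lon ⌊19.43/2⌋ = 9; lat ⌊5.35/1⌋ = 5.

LF95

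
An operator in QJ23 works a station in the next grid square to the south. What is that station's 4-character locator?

QJ22

Latitude square 3; −1 → 2.
The longitude characters are unchanged.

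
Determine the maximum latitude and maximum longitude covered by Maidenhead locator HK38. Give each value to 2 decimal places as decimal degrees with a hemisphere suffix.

19.00° N, 32.00° W

Field H=7, K=10: +7·20° lon, +10·10° lat → SW at lon -40°, lat 10°.
Square 3, 8: +3·2° lon, +8·1° lat → SW at lon -34°, lat 18°.
Cell spans 2° lon × 1° lat. NE corner is SW corner plus one full cell.
latitude 19.00° N, longitude 32.00° W.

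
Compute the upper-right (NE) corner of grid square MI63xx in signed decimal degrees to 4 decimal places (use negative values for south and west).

Field M=12, I=8: +12·20° lon, +8·10° lat → SW at lon 60°, lat -10°.
Square 6, 3: +6·2° lon, +3·1° lat → SW at lon 72°, lat -7°.
Subsquare x=23, x=23: +23·0.0833333° lon, +23·0.0416667° lat → SW at lon 73.9167°, lat -6.04167°.
Cell spans 0.0833333° lon × 0.0416667° lat. NE corner is SW corner plus one full cell.
latitude -6.0000, longitude 74.0000.

-6.0000, 74.0000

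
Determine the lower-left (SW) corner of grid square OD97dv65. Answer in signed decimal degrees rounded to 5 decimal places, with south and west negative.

-52.10417, 118.30000

Field O=14, D=3: +14·20° lon, +3·10° lat → SW at lon 100°, lat -60°.
Square 9, 7: +9·2° lon, +7·1° lat → SW at lon 118°, lat -53°.
Subsquare d=3, v=21: +3·0.0833333° lon, +21·0.0416667° lat → SW at lon 118.25°, lat -52.125°.
Extended square 6, 5: +6·0.00833333° lon, +5·0.00416667° lat → SW at lon 118.3°, lat -52.1042°.
latitude -52.10417, longitude 118.30000.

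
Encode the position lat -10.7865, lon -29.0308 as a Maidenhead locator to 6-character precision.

HH59lf

Shift to the Maidenhead origin (180°W, 90°S): lon 150.9692, lat 79.2135.
Field: 150.9692/20 → 7 → H, 79.2135/10 → 7 → H; chars HH.
Square: 10.9692/2 → 5, 9.2135/1 → 9; chars 59.
Subsquare: 0.9692/0.0833333 → 11 → l, 0.2135/0.0416667 → 5 → f; chars lf.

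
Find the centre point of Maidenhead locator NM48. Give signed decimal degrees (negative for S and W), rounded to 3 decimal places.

Field N=13, M=12: +13·20° lon, +12·10° lat → SW at lon 80°, lat 30°.
Square 4, 8: +4·2° lon, +8·1° lat → SW at lon 88°, lat 38°.
Cell spans 2° lon × 1° lat. Centre is SW corner plus half of each.
latitude 38.500, longitude 89.000.

38.500, 89.000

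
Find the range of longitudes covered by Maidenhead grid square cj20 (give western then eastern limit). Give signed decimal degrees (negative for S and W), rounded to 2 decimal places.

Field C=2, J=9: +2·20° lon, +9·10° lat → SW at lon -140°, lat 0°.
Square 2, 0: +2·2° lon, +0·1° lat → SW at lon -136°, lat 0°.
Cell spans 2° lon × 1° lat.
west -136.00, east -134.00.

-136.00, -134.00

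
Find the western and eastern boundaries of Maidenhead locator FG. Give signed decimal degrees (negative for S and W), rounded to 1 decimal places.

-80.0, -60.0

Field F=5, G=6: +5·20° lon, +6·10° lat → SW at lon -80°, lat -30°.
Cell spans 20° lon × 10° lat.
west -80.0, east -60.0.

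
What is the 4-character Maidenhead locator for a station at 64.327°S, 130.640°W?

Shift to the Maidenhead origin (180°W, 90°S): lon 49.36, lat 25.67.
Field (20°×10°, letters A–R): 49.36/20 → 2 → C, 25.67/10 → 2 → C; chars CC.
Square (2°×1°, digits 0–9): 9.36/2 → 4, 5.67/1 → 5; chars 45.

CC45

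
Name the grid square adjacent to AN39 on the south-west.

Longitude square 3; −1 → 2.
Latitude square 9; −1 → 8.

AN28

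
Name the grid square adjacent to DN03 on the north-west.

CN94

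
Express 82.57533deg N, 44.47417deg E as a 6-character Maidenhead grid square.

LR22fn

Shift to the Maidenhead origin (180°W, 90°S): lon 224.4742, lat 172.5753.
Field (20°×10°, letters A–R): lon ⌊224.4742/20⌋ = 11 → L; lat ⌊172.5753/10⌋ = 17 → R.
Square (2°×1°, digits 0–9): lon ⌊4.4742/2⌋ = 2; lat ⌊2.5753/1⌋ = 2.
Subsquare (5′×2.5′, letters a–x): lon ⌊0.4742/0.0833333⌋ = 5 → f; lat ⌊0.5753/0.0416667⌋ = 13 → n.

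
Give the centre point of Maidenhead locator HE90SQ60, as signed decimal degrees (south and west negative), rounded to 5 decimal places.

Field H=7, E=4: +7·20° lon, +4·10° lat → SW at lon -40°, lat -50°.
Square 9, 0: +9·2° lon, +0·1° lat → SW at lon -22°, lat -50°.
Subsquare s=18, q=16: +18·0.0833333° lon, +16·0.0416667° lat → SW at lon -20.5°, lat -49.3333°.
Extended square 6, 0: +6·0.00833333° lon, +0·0.00416667° lat → SW at lon -20.45°, lat -49.3333°.
Cell spans 0.00833333° lon × 0.00416667° lat. Centre is SW corner plus half of each.
latitude -49.33125, longitude -20.44583.

-49.33125, -20.44583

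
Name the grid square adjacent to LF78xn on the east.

LF88an

Longitude subsquare x = 23; +1 → 24, wraps to 0 = a, carry into square.
Longitude square 7; +1 → 8.
The latitude characters are unchanged.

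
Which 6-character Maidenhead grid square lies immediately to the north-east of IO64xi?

Longitude subsquare x = 23; +1 → 24, wraps to 0 = a, carry into square.
Longitude square 6; +1 → 7.
Latitude subsquare i = 8; +1 → 9 = j.

IO74aj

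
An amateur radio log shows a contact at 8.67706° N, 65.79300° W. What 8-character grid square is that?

FJ78cq42

Add 180° to longitude and 90° to latitude: 114.20700, 98.67706.
Field (20°×10°, letters A–R): lon ⌊114.20700/20⌋ = 5 → F; lat ⌊98.67706/10⌋ = 9 → J.
Square (2°×1°, digits 0–9): lon ⌊14.20700/2⌋ = 7; lat ⌊8.67706/1⌋ = 8.
Subsquare (5′×2.5′, letters a–x): lon ⌊0.20700/0.0833333⌋ = 2 → c; lat ⌊0.67706/0.0416667⌋ = 16 → q.
Extended square (30″×15″, digits 0–9): lon ⌊0.04033/0.00833333⌋ = 4; lat ⌊0.01039/0.00416667⌋ = 2.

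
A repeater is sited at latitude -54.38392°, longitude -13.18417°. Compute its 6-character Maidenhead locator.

Shift to the Maidenhead origin (180°W, 90°S): lon 166.8158, lat 35.6161.
Field (20°×10°, letters A–R): 166.8158/20 → 8 → I, 35.6161/10 → 3 → D; chars ID.
Square (2°×1°, digits 0–9): 6.8158/2 → 3, 5.6161/1 → 5; chars 35.
Subsquare (5′×2.5′, letters a–x): 0.8158/0.0833333 → 9 → j, 0.6161/0.0416667 → 14 → o; chars jo.

ID35jo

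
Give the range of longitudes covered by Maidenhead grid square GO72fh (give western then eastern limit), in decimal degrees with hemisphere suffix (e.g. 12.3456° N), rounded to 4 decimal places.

45.5833° W, 45.5000° W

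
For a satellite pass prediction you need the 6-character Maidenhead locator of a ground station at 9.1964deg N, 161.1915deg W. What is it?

AJ99je

Add 180° to longitude and 90° to latitude: 18.8085, 99.1964.
Field: 18.8085/20 → 0 → A, 99.1964/10 → 9 → J; chars AJ.
Square: 18.8085/2 → 9, 9.1964/1 → 9; chars 99.
Subsquare: 0.8085/0.0833333 → 9 → j, 0.1964/0.0416667 → 4 → e; chars je.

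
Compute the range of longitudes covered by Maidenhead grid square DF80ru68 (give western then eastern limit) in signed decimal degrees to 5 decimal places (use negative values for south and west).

Field D=3, F=5: +3·20° lon, +5·10° lat → SW at lon -120°, lat -40°.
Square 8, 0: +8·2° lon, +0·1° lat → SW at lon -104°, lat -40°.
Subsquare r=17, u=20: +17·0.0833333° lon, +20·0.0416667° lat → SW at lon -102.583°, lat -39.1667°.
Extended square 6, 8: +6·0.00833333° lon, +8·0.00416667° lat → SW at lon -102.533°, lat -39.1333°.
Cell spans 0.00833333° lon × 0.00416667° lat.
west -102.53333, east -102.52500.

-102.53333, -102.52500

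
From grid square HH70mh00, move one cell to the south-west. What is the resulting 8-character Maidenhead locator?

HH70lg99

Longitude extended square 0; −1 → -1, wraps to 9, carry into subsquare.
Longitude subsquare m = 12; −1 → 11 = l.
Latitude extended square 0; −1 → -1, wraps to 9, carry into subsquare.
Latitude subsquare h = 7; −1 → 6 = g.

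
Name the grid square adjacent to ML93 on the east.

Longitude square 9; +1 → 10, wraps to 0, carry into field.
Longitude field M = 12; +1 → 13 = N.
The latitude characters are unchanged.

NL03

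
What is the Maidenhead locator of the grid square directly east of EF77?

Longitude square 7; +1 → 8.
The latitude characters are unchanged.

EF87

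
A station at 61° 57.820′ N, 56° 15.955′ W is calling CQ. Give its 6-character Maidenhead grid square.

GP11ux

Shift to the Maidenhead origin (180°W, 90°S): lon 123.7341, lat 151.9637.
Field: lon ⌊123.7341/20⌋ = 6 → G; lat ⌊151.9637/10⌋ = 15 → P.
Square: lon ⌊3.7341/2⌋ = 1; lat ⌊1.9637/1⌋ = 1.
Subsquare: lon ⌊1.7341/0.0833333⌋ = 20 → u; lat ⌊0.9637/0.0416667⌋ = 23 → x.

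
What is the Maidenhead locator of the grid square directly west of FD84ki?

Longitude subsquare k = 10; −1 → 9 = j.
The latitude characters are unchanged.

FD84ji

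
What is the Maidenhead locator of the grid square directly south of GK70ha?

GJ79hx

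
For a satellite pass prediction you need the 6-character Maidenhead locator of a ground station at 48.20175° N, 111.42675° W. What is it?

DN48ge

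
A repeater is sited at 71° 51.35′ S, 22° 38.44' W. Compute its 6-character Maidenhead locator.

HB88qd

Shift to the Maidenhead origin (180°W, 90°S): lon 157.3593, lat 18.1442.
Field (20°×10°, letters A–R): lon ⌊157.3593/20⌋ = 7 → H; lat ⌊18.1442/10⌋ = 1 → B.
Square (2°×1°, digits 0–9): lon ⌊17.3593/2⌋ = 8; lat ⌊8.1442/1⌋ = 8.
Subsquare (5′×2.5′, letters a–x): lon ⌊1.3593/0.0833333⌋ = 16 → q; lat ⌊0.1442/0.0416667⌋ = 3 → d.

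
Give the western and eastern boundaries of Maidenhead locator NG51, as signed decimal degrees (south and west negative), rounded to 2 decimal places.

90.00, 92.00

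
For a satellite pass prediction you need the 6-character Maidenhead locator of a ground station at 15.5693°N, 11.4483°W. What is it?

IK45gn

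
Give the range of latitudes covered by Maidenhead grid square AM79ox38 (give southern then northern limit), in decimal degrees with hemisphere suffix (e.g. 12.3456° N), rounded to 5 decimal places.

39.99167° N, 39.99583° N

Field A=0, M=12: +0·20° lon, +12·10° lat → SW at lon -180°, lat 30°.
Square 7, 9: +7·2° lon, +9·1° lat → SW at lon -166°, lat 39°.
Subsquare o=14, x=23: +14·0.0833333° lon, +23·0.0416667° lat → SW at lon -164.833°, lat 39.9583°.
Extended square 3, 8: +3·0.00833333° lon, +8·0.00416667° lat → SW at lon -164.808°, lat 39.9917°.
Cell spans 0.00833333° lon × 0.00416667° lat.
south 39.99167° N, north 39.99583° N.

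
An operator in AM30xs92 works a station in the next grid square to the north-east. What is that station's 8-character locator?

AM40as03

Longitude extended square 9; +1 → 10, wraps to 0, carry into subsquare.
Longitude subsquare x = 23; +1 → 24, wraps to 0 = a, carry into square.
Longitude square 3; +1 → 4.
Latitude extended square 2; +1 → 3.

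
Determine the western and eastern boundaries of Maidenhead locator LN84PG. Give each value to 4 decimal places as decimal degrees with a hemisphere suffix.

57.2500° E, 57.3333° E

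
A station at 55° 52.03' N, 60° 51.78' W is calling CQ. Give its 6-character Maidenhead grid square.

FO95nu

Offset from 180°W / 90°S: lon 119.1370°, lat 145.8672°.
Field: 119.1370/20 → 5 → F, 145.8672/10 → 14 → O; chars FO.
Square: 19.1370/2 → 9, 5.8672/1 → 5; chars 95.
Subsquare: 1.1370/0.0833333 → 13 → n, 0.8672/0.0416667 → 20 → u; chars nu.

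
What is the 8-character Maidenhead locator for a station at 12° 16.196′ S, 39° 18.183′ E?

KH97pr65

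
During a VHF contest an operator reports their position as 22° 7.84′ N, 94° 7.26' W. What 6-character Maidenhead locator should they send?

Add 180° to longitude and 90° to latitude: 85.8790, 112.1307.
Field: lon ⌊85.8790/20⌋ = 4 → E; lat ⌊112.1307/10⌋ = 11 → L.
Square: lon ⌊5.8790/2⌋ = 2; lat ⌊2.1307/1⌋ = 2.
Subsquare: lon ⌊1.8790/0.0833333⌋ = 22 → w; lat ⌊0.1307/0.0416667⌋ = 3 → d.

EL22wd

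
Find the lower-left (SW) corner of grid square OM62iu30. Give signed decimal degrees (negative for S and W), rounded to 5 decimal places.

32.83333, 112.69167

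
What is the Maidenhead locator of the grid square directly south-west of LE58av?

LE48xu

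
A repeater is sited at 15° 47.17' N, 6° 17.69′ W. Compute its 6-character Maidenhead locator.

Offset from 180°W / 90°S: lon 173.7052°, lat 105.7862°.
Field: lon ⌊173.7052/20⌋ = 8 → I; lat ⌊105.7862/10⌋ = 10 → K.
Square: lon ⌊13.7052/2⌋ = 6; lat ⌊5.7862/1⌋ = 5.
Subsquare: lon ⌊1.7052/0.0833333⌋ = 20 → u; lat ⌊0.7862/0.0416667⌋ = 18 → s.

IK65us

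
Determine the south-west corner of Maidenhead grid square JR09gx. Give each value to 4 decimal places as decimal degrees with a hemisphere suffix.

Field J=9, R=17: +9·20° lon, +17·10° lat → SW at lon 0°, lat 80°.
Square 0, 9: +0·2° lon, +9·1° lat → SW at lon 0°, lat 89°.
Subsquare g=6, x=23: +6·0.0833333° lon, +23·0.0416667° lat → SW at lon 0.5°, lat 89.9583°.
latitude 89.9583° N, longitude 0.5000° E.

89.9583° N, 0.5000° E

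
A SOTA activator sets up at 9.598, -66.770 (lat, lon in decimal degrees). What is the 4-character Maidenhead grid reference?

FJ69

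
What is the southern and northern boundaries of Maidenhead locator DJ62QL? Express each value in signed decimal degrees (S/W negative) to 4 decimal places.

Field D=3, J=9: +3·20° lon, +9·10° lat → SW at lon -120°, lat 0°.
Square 6, 2: +6·2° lon, +2·1° lat → SW at lon -108°, lat 2°.
Subsquare q=16, l=11: +16·0.0833333° lon, +11·0.0416667° lat → SW at lon -106.667°, lat 2.45833°.
Cell spans 0.0833333° lon × 0.0416667° lat.
south 2.4583, north 2.5000.

2.4583, 2.5000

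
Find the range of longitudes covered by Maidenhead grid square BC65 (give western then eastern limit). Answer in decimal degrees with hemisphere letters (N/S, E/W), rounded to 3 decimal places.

148.000° W, 146.000° W

Field B=1, C=2: +1·20° lon, +2·10° lat → SW at lon -160°, lat -70°.
Square 6, 5: +6·2° lon, +5·1° lat → SW at lon -148°, lat -65°.
Cell spans 2° lon × 1° lat.
west 148.000° W, east 146.000° W.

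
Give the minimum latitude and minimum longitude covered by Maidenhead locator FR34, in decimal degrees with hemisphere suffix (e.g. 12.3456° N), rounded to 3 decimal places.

84.000° N, 74.000° W

Field F=5, R=17: +5·20° lon, +17·10° lat → SW at lon -80°, lat 80°.
Square 3, 4: +3·2° lon, +4·1° lat → SW at lon -74°, lat 84°.
latitude 84.000° N, longitude 74.000° W.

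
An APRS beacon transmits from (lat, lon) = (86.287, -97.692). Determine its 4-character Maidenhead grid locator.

ER16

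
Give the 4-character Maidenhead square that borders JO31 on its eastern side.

Longitude square 3; +1 → 4.
The latitude characters are unchanged.

JO41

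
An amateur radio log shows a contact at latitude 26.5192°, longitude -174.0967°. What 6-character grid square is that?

AL26wm

Add 180° to longitude and 90° to latitude: 5.9033, 116.5192.
Field: 5.9033/20 → 0 → A, 116.5192/10 → 11 → L; chars AL.
Square: 5.9033/2 → 2, 6.5192/1 → 6; chars 26.
Subsquare: 1.9033/0.0833333 → 22 → w, 0.5192/0.0416667 → 12 → m; chars wm.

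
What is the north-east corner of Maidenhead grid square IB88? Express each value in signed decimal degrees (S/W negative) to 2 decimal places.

Field I=8, B=1: +8·20° lon, +1·10° lat → SW at lon -20°, lat -80°.
Square 8, 8: +8·2° lon, +8·1° lat → SW at lon -4°, lat -72°.
Cell spans 2° lon × 1° lat. NE corner is SW corner plus one full cell.
latitude -71.00, longitude -2.00.

-71.00, -2.00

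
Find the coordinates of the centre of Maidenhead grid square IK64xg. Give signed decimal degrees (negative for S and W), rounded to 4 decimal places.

14.2708, -6.0417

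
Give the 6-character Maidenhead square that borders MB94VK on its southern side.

Latitude subsquare k = 10; −1 → 9 = j.
The longitude characters are unchanged.

MB94vj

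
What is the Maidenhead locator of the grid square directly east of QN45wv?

Longitude subsquare w = 22; +1 → 23 = x.
The latitude characters are unchanged.

QN45xv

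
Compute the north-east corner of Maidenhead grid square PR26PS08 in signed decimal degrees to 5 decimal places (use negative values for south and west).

86.78750, 125.25833

Field P=15, R=17: +15·20° lon, +17·10° lat → SW at lon 120°, lat 80°.
Square 2, 6: +2·2° lon, +6·1° lat → SW at lon 124°, lat 86°.
Subsquare p=15, s=18: +15·0.0833333° lon, +18·0.0416667° lat → SW at lon 125.25°, lat 86.75°.
Extended square 0, 8: +0·0.00833333° lon, +8·0.00416667° lat → SW at lon 125.25°, lat 86.7833°.
Cell spans 0.00833333° lon × 0.00416667° lat. NE corner is SW corner plus one full cell.
latitude 86.78750, longitude 125.25833.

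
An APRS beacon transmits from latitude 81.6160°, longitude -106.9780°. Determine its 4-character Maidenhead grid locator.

DR61

Add 180° to longitude and 90° to latitude: 73.02, 171.62.
Field: 73.02/20 → 3 → D, 171.62/10 → 17 → R; chars DR.
Square: 13.02/2 → 6, 1.62/1 → 1; chars 61.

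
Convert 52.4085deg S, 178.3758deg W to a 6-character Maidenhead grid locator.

Shift to the Maidenhead origin (180°W, 90°S): lon 1.6242, lat 37.5915.
Field (20°×10°, letters A–R): lon ⌊1.6242/20⌋ = 0 → A; lat ⌊37.5915/10⌋ = 3 → D.
Square (2°×1°, digits 0–9): lon ⌊1.6242/2⌋ = 0; lat ⌊7.5915/1⌋ = 7.
Subsquare (5′×2.5′, letters a–x): lon ⌊1.6242/0.0833333⌋ = 19 → t; lat ⌊0.5915/0.0416667⌋ = 14 → o.

AD07to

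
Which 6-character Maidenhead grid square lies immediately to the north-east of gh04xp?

GH14aq

Longitude subsquare x = 23; +1 → 24, wraps to 0 = a, carry into square.
Longitude square 0; +1 → 1.
Latitude subsquare p = 15; +1 → 16 = q.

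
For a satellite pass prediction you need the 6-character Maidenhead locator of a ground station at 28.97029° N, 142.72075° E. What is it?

Offset from 180°W / 90°S: lon 322.7208°, lat 118.9703°.
Field: 322.7208/20 → 16 → Q, 118.9703/10 → 11 → L; chars QL.
Square: 2.7208/2 → 1, 8.9703/1 → 8; chars 18.
Subsquare: 0.7208/0.0833333 → 8 → i, 0.9703/0.0416667 → 23 → x; chars ix.

QL18ix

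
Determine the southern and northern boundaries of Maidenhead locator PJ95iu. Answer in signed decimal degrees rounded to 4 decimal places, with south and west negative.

5.8333, 5.8750

Field P=15, J=9: +15·20° lon, +9·10° lat → SW at lon 120°, lat 0°.
Square 9, 5: +9·2° lon, +5·1° lat → SW at lon 138°, lat 5°.
Subsquare i=8, u=20: +8·0.0833333° lon, +20·0.0416667° lat → SW at lon 138.667°, lat 5.83333°.
Cell spans 0.0833333° lon × 0.0416667° lat.
south 5.8333, north 5.8750.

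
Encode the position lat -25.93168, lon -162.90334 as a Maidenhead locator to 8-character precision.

Add 180° to longitude and 90° to latitude: 17.09666, 64.06832.
Field (20°×10°, letters A–R): 17.09666/20 → 0 → A, 64.06832/10 → 6 → G; chars AG.
Square (2°×1°, digits 0–9): 17.09666/2 → 8, 4.06832/1 → 4; chars 84.
Subsquare (5′×2.5′, letters a–x): 1.09666/0.0833333 → 13 → n, 0.06832/0.0416667 → 1 → b; chars nb.
Extended square (30″×15″, digits 0–9): 0.01333/0.00833333 → 1, 0.02665/0.00416667 → 6; chars 16.

AG84nb16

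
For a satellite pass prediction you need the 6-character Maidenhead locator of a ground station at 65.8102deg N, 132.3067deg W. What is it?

Shift to the Maidenhead origin (180°W, 90°S): lon 47.6933, lat 155.8102.
Field: lon ⌊47.6933/20⌋ = 2 → C; lat ⌊155.8102/10⌋ = 15 → P.
Square: lon ⌊7.6933/2⌋ = 3; lat ⌊5.8102/1⌋ = 5.
Subsquare: lon ⌊1.6933/0.0833333⌋ = 20 → u; lat ⌊0.8102/0.0416667⌋ = 19 → t.

CP35ut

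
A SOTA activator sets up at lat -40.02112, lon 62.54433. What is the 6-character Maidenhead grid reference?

ME19gx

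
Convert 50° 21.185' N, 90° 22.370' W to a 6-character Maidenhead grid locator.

EO40ti

Offset from 180°W / 90°S: lon 89.6272°, lat 140.3531°.
Field: lon ⌊89.6272/20⌋ = 4 → E; lat ⌊140.3531/10⌋ = 14 → O.
Square: lon ⌊9.6272/2⌋ = 4; lat ⌊0.3531/1⌋ = 0.
Subsquare: lon ⌊1.6272/0.0833333⌋ = 19 → t; lat ⌊0.3531/0.0416667⌋ = 8 → i.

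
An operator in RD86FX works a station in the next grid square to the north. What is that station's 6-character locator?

RD87fa

Latitude subsquare x = 23; +1 → 24, wraps to 0 = a, carry into square.
Latitude square 6; +1 → 7.
The longitude characters are unchanged.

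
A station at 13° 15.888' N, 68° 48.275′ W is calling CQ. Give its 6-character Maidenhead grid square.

FK53og

Shift to the Maidenhead origin (180°W, 90°S): lon 111.1954, lat 103.2648.
Field: lon ⌊111.1954/20⌋ = 5 → F; lat ⌊103.2648/10⌋ = 10 → K.
Square: lon ⌊11.1954/2⌋ = 5; lat ⌊3.2648/1⌋ = 3.
Subsquare: lon ⌊1.1954/0.0833333⌋ = 14 → o; lat ⌊0.2648/0.0416667⌋ = 6 → g.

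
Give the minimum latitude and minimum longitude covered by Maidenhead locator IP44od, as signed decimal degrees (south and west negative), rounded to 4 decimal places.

Field I=8, P=15: +8·20° lon, +15·10° lat → SW at lon -20°, lat 60°.
Square 4, 4: +4·2° lon, +4·1° lat → SW at lon -12°, lat 64°.
Subsquare o=14, d=3: +14·0.0833333° lon, +3·0.0416667° lat → SW at lon -10.8333°, lat 64.125°.
latitude 64.1250, longitude -10.8333.

64.1250, -10.8333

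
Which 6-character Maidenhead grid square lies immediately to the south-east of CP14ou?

Longitude subsquare o = 14; +1 → 15 = p.
Latitude subsquare u = 20; −1 → 19 = t.

CP14pt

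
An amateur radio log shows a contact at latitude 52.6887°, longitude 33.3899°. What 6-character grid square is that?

KO62qq

Add 180° to longitude and 90° to latitude: 213.3899, 142.6887.
Field: lon ⌊213.3899/20⌋ = 10 → K; lat ⌊142.6887/10⌋ = 14 → O.
Square: lon ⌊13.3899/2⌋ = 6; lat ⌊2.6887/1⌋ = 2.
Subsquare: lon ⌊1.3899/0.0833333⌋ = 16 → q; lat ⌊0.6887/0.0416667⌋ = 16 → q.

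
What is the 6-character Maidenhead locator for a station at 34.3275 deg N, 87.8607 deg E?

Add 180° to longitude and 90° to latitude: 267.8607, 124.3275.
Field: lon ⌊267.8607/20⌋ = 13 → N; lat ⌊124.3275/10⌋ = 12 → M.
Square: lon ⌊7.8607/2⌋ = 3; lat ⌊4.3275/1⌋ = 4.
Subsquare: lon ⌊1.8607/0.0833333⌋ = 22 → w; lat ⌊0.3275/0.0416667⌋ = 7 → h.

NM34wh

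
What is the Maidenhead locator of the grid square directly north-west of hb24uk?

HB24tl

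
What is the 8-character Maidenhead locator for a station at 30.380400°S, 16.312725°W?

IF19uo28

Shift to the Maidenhead origin (180°W, 90°S): lon 163.68727, lat 59.61960.
Field: lon ⌊163.68727/20⌋ = 8 → I; lat ⌊59.61960/10⌋ = 5 → F.
Square: lon ⌊3.68727/2⌋ = 1; lat ⌊9.61960/1⌋ = 9.
Subsquare: lon ⌊1.68727/0.0833333⌋ = 20 → u; lat ⌊0.61960/0.0416667⌋ = 14 → o.
Extended square: lon ⌊0.02061/0.00833333⌋ = 2; lat ⌊0.03627/0.00416667⌋ = 8.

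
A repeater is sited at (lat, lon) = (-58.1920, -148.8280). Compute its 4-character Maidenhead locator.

Add 180° to longitude and 90° to latitude: 31.17, 31.81.
Field: lon ⌊31.17/20⌋ = 1 → B; lat ⌊31.81/10⌋ = 3 → D.
Square: lon ⌊11.17/2⌋ = 5; lat ⌊1.81/1⌋ = 1.

BD51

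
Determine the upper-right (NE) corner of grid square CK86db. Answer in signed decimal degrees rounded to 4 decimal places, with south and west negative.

16.0833, -123.6667

Field C=2, K=10: +2·20° lon, +10·10° lat → SW at lon -140°, lat 10°.
Square 8, 6: +8·2° lon, +6·1° lat → SW at lon -124°, lat 16°.
Subsquare d=3, b=1: +3·0.0833333° lon, +1·0.0416667° lat → SW at lon -123.75°, lat 16.0417°.
Cell spans 0.0833333° lon × 0.0416667° lat. NE corner is SW corner plus one full cell.
latitude 16.0833, longitude -123.6667.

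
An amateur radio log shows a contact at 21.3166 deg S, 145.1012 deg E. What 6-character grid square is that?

Add 180° to longitude and 90° to latitude: 325.1012, 68.6834.
Field: lon ⌊325.1012/20⌋ = 16 → Q; lat ⌊68.6834/10⌋ = 6 → G.
Square: lon ⌊5.1012/2⌋ = 2; lat ⌊8.6834/1⌋ = 8.
Subsquare: lon ⌊1.1012/0.0833333⌋ = 13 → n; lat ⌊0.6834/0.0416667⌋ = 16 → q.

QG28nq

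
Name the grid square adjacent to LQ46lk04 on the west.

Longitude extended square 0; −1 → -1, wraps to 9, carry into subsquare.
Longitude subsquare l = 11; −1 → 10 = k.
The latitude characters are unchanged.

LQ46kk94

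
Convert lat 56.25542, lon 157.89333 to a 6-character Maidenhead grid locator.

QO86wg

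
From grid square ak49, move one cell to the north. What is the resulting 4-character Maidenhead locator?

AL40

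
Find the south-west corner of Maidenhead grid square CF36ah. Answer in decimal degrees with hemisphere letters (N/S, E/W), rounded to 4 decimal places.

Field C=2, F=5: +2·20° lon, +5·10° lat → SW at lon -140°, lat -40°.
Square 3, 6: +3·2° lon, +6·1° lat → SW at lon -134°, lat -34°.
Subsquare a=0, h=7: +0·0.0833333° lon, +7·0.0416667° lat → SW at lon -134°, lat -33.7083°.
latitude 33.7083° S, longitude 134.0000° W.

33.7083° S, 134.0000° W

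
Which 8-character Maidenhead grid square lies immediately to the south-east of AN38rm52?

AN38rm61

Longitude extended square 5; +1 → 6.
Latitude extended square 2; −1 → 1.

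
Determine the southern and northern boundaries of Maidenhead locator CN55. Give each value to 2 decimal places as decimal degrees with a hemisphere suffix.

Field C=2, N=13: +2·20° lon, +13·10° lat → SW at lon -140°, lat 40°.
Square 5, 5: +5·2° lon, +5·1° lat → SW at lon -130°, lat 45°.
Cell spans 2° lon × 1° lat.
south 45.00° N, north 46.00° N.

45.00° N, 46.00° N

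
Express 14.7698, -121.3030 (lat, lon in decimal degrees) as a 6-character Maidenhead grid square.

CK94is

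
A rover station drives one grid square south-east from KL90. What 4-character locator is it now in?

Longitude square 9; +1 → 10, wraps to 0, carry into field.
Longitude field K = 10; +1 → 11 = L.
Latitude square 0; −1 → -1, wraps to 9, carry into field.
Latitude field L = 11; −1 → 10 = K.

LK09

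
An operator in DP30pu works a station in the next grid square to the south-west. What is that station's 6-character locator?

Longitude subsquare p = 15; −1 → 14 = o.
Latitude subsquare u = 20; −1 → 19 = t.

DP30ot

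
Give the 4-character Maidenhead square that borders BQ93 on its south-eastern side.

Longitude square 9; +1 → 10, wraps to 0, carry into field.
Longitude field B = 1; +1 → 2 = C.
Latitude square 3; −1 → 2.

CQ02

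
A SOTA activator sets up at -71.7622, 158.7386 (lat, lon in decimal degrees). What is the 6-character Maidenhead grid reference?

Offset from 180°W / 90°S: lon 338.7386°, lat 18.2378°.
Field: lon ⌊338.7386/20⌋ = 16 → Q; lat ⌊18.2378/10⌋ = 1 → B.
Square: lon ⌊18.7386/2⌋ = 9; lat ⌊8.2378/1⌋ = 8.
Subsquare: lon ⌊0.7386/0.0833333⌋ = 8 → i; lat ⌊0.2378/0.0416667⌋ = 5 → f.

QB98if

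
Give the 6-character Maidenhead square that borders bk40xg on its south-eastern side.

BK50af

Longitude subsquare x = 23; +1 → 24, wraps to 0 = a, carry into square.
Longitude square 4; +1 → 5.
Latitude subsquare g = 6; −1 → 5 = f.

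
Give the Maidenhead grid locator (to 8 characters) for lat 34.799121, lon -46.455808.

GM64st51

Shift to the Maidenhead origin (180°W, 90°S): lon 133.54419, lat 124.79912.
Field (20°×10°, letters A–R): 133.54419/20 → 6 → G, 124.79912/10 → 12 → M; chars GM.
Square (2°×1°, digits 0–9): 13.54419/2 → 6, 4.79912/1 → 4; chars 64.
Subsquare (5′×2.5′, letters a–x): 1.54419/0.0833333 → 18 → s, 0.79912/0.0416667 → 19 → t; chars st.
Extended square (30″×15″, digits 0–9): 0.04419/0.00833333 → 5, 0.00745/0.00416667 → 1; chars 51.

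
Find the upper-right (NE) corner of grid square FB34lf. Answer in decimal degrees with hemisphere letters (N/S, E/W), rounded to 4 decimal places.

75.7500° S, 73.0000° W

Field F=5, B=1: +5·20° lon, +1·10° lat → SW at lon -80°, lat -80°.
Square 3, 4: +3·2° lon, +4·1° lat → SW at lon -74°, lat -76°.
Subsquare l=11, f=5: +11·0.0833333° lon, +5·0.0416667° lat → SW at lon -73.0833°, lat -75.7917°.
Cell spans 0.0833333° lon × 0.0416667° lat. NE corner is SW corner plus one full cell.
latitude 75.7500° S, longitude 73.0000° W.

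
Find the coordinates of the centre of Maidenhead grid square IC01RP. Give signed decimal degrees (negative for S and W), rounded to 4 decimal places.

-68.3542, -18.5417

Field I=8, C=2: +8·20° lon, +2·10° lat → SW at lon -20°, lat -70°.
Square 0, 1: +0·2° lon, +1·1° lat → SW at lon -20°, lat -69°.
Subsquare r=17, p=15: +17·0.0833333° lon, +15·0.0416667° lat → SW at lon -18.5833°, lat -68.375°.
Cell spans 0.0833333° lon × 0.0416667° lat. Centre is SW corner plus half of each.
latitude -68.3542, longitude -18.5417.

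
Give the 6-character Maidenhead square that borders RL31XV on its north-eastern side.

RL41aw

Longitude subsquare x = 23; +1 → 24, wraps to 0 = a, carry into square.
Longitude square 3; +1 → 4.
Latitude subsquare v = 21; +1 → 22 = w.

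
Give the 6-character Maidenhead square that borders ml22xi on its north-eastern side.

Longitude subsquare x = 23; +1 → 24, wraps to 0 = a, carry into square.
Longitude square 2; +1 → 3.
Latitude subsquare i = 8; +1 → 9 = j.

ML32aj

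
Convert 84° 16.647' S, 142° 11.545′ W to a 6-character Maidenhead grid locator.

Shift to the Maidenhead origin (180°W, 90°S): lon 37.8076, lat 5.7225.
Field: lon ⌊37.8076/20⌋ = 1 → B; lat ⌊5.7225/10⌋ = 0 → A.
Square: lon ⌊17.8076/2⌋ = 8; lat ⌊5.7225/1⌋ = 5.
Subsquare: lon ⌊1.8076/0.0833333⌋ = 21 → v; lat ⌊0.7225/0.0416667⌋ = 17 → r.

BA85vr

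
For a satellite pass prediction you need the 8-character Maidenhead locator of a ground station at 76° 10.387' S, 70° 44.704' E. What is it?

Shift to the Maidenhead origin (180°W, 90°S): lon 250.74507, lat 13.82688.
Field: lon ⌊250.74507/20⌋ = 12 → M; lat ⌊13.82688/10⌋ = 1 → B.
Square: lon ⌊10.74507/2⌋ = 5; lat ⌊3.82688/1⌋ = 3.
Subsquare: lon ⌊0.74507/0.0833333⌋ = 8 → i; lat ⌊0.82688/0.0416667⌋ = 19 → t.
Extended square: lon ⌊0.07840/0.00833333⌋ = 9; lat ⌊0.03522/0.00416667⌋ = 8.

MB53it98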